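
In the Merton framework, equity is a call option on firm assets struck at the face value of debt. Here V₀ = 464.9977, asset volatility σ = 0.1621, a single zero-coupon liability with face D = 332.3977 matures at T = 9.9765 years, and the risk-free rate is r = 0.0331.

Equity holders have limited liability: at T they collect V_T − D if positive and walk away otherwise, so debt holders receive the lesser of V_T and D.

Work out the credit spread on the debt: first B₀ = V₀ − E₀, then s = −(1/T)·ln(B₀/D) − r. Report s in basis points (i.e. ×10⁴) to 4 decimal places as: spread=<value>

spread=32.3412

Work the structural quantities from V₀ = 464.9977 against face 332.3977:
d₁ = [ln(V₀/D) + (r + σ²/2)T] / (σ√T)
   = [ln(464.9977/332.3977) + (0.0331 + 0.5·0.1621²)·9.9765] / (0.1621·√9.9765)
   = [0.335700 + 0.461295] / 0.512003 = 1.556625
d₂ = d₁ − σ√T = 1.556625 − 0.512003 = 1.044622
N(d₁) = 0.940220,  N(d₂) = 0.851901,  e^(−rT) = 0.718764
E₀ = V₀·N(d₁) − D·e^(−rT)·N(d₂)
   = 464.9977·0.940220 − 332.3977·0.718764·0.851901 = 233.667817
B₀ = V₀ − E₀ = 464.9977 − 233.667817 = 231.329883
spread = −(1/T)·ln(B₀/D) − r = −(1/9.9765)·ln(231.329883/332.3977) − 0.0331 = 0.00323412
in basis points: 0.00323412 × 10⁴ = 32.3412 bp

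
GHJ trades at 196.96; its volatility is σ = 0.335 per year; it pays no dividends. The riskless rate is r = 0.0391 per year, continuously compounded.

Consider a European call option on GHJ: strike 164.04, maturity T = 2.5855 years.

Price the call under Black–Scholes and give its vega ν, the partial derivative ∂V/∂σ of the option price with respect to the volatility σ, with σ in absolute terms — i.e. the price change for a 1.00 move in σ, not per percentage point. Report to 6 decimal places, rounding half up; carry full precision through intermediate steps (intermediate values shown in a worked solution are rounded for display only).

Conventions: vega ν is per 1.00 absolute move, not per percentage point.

σ√T = 0.335·√2.5855 = 0.538663
d₁ = (ln(S/K) + (r+σ²/2)T) / (σ√T) = (ln(196.96/164.04) + (0.0391+0.335²/2)·2.5855) / 0.538663 = (0.182890 + 0.246172) / 0.538663 = 0.796532
d₂ = d₁ − σ√T = 0.796532 − 0.538663 = 0.257869
e^{−rT} = 0.903849
N(d₁) = 0.787139,  N(d₂) = 0.601746
Call price V = S·N(d₁) − K·e^{−rT}·N(d₂) = 155.034814 − 89.219309 = 65.815505
φ(d₁) = (1/√(2π))·e^{−d₁²/2} = 0.290495
ν = S·φ(d₁)·√T = 92.000124

price = 65.815505
ν = 92.000124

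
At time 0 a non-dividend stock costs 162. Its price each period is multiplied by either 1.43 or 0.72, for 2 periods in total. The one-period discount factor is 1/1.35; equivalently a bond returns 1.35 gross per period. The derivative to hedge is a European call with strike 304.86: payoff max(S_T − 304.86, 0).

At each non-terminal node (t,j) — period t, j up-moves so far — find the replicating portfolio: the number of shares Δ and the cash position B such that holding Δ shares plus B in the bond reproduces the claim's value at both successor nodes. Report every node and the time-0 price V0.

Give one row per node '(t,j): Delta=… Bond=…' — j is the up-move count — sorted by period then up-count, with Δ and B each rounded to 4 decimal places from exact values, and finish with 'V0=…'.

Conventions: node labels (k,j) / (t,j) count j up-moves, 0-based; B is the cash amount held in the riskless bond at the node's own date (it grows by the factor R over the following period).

(0,0): Delta=0.1509 Bond=-13.0413
(1,0): Delta=0.0000 Bond=0.0000
(1,1): Delta=0.1606 Bond=-19.8414
V0=11.4111

No-arbitrage ⇒ martingale measure with p* = (R−d)/(u−d) = 0.8873.
Expiry values: V(2,0)=0.0000, V(2,1)=0.0000, V(2,2)=26.4138
Node (1,0) S=116.6400: V=(p*·0.0000+(1−p*)·0.0000)/1.35=0.0000; Δ=(0.0000−0.0000)/(166.7952−83.9808)=0.0000; B=V−Δ·S=0.0000
Node (1,1) S=231.6600: V=(p*·26.4138+(1−p*)·0.0000)/1.35=17.3612; Δ=(26.4138−0.0000)/(331.2738−166.7952)=0.1606; B=V−Δ·S=-19.8414
Node (0,0) S=162.0000: V=(p*·17.3612+(1−p*)·0.0000)/1.35=11.4111; Δ=(17.3612−0.0000)/(231.6600−116.6400)=0.1509; B=V−Δ·S=-13.0413
Sanity check at the root: Δ(0,0)·S0 + B(0,0) reproduces V0 = 11.4111.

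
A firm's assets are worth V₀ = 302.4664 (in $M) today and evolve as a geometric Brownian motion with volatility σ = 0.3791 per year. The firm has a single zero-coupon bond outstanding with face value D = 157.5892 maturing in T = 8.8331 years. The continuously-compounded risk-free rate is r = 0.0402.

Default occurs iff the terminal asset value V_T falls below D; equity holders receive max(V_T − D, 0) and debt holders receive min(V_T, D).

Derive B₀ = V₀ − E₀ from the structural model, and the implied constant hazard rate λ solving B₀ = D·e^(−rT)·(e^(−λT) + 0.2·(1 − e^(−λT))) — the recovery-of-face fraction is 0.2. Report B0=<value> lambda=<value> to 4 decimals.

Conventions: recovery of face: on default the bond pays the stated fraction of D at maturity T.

Apply the equity-as-call identities (strike 157.5892, horizon 8.8331 years):
d₁ = [ln(V₀/D) + (r + σ²/2)T] / (σ√T)
   = [ln(302.4664/157.5892) + (0.0402 + 0.5·0.3791²)·8.8331] / (0.3791·√8.8331)
   = [0.651979 + 0.989823] / 1.126705 = 1.457170
d₂ = d₁ − σ√T = 1.457170 − 1.126705 = 0.330465
N(d₁) = 0.927465,  N(d₂) = 0.629476,  e^(−rT) = 0.701110
E₀ = V₀·N(d₁) − D·e^(−rT)·N(d₂)
   = 302.4664·0.927465 − 157.5892·0.701110·0.629476 = 210.977997
B₀ = V₀ − E₀ = 302.4664 − 210.977997 = 91.488403
e^(−λT) = (B₀·e^(rT)/D − 0.2)/(1 − 0.2) = (91.4884·1.426310/157.5892 − 0.2)/0.8 = 0.78505515
λ = −ln(0.78505515)/8.8331 = 0.027397

B0=91.4884 lambda=0.0274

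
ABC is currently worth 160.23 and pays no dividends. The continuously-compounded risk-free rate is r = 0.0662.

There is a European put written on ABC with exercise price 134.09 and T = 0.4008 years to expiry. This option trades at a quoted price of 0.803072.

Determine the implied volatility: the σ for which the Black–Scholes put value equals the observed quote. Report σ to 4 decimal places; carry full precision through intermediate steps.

sigma = 0.2330

At σ = 0.2330 the Black–Scholes value reproduces the quote:
σ√T = 0.233·√0.4008 = 0.147509
d₁ = (ln(S/K) + (r+σ²/2)T) / (σ√T) = (ln(160.23/134.09) + (0.0662+0.233²/2)·0.4008) / 0.147509 = (0.178099 + 0.037412) / 0.147509 = 1.461002
d₂ = d₁ − σ√T = 1.461002 − 0.147509 = 1.313492
e^{−rT} = 0.973816
N(−d₁) = 0.072007,  N(−d₂) = 0.094509
V = K·e^{−rT}·N(−d₂) − S·N(−d₁) = 12.340829 − 11.537757 = 0.803072 (the observed quote) — the price is monotone increasing in volatility, hence this σ is the only solution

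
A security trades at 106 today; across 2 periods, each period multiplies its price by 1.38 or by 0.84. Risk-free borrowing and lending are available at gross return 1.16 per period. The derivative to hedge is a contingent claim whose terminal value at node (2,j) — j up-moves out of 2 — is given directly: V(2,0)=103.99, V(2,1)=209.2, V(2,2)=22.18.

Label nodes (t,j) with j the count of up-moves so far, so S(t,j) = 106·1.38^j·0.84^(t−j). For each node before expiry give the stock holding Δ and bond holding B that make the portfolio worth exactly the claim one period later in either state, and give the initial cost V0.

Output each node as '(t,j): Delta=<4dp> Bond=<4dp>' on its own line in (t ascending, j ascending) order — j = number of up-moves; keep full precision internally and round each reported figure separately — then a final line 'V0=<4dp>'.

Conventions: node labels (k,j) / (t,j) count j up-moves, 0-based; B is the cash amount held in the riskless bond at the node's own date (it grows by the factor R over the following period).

(0,0): Delta=-1.0236 Bond=202.1830
(1,0): Delta=2.1882 Bond=-51.4397
(1,1): Delta=-2.3676 Bond=431.1379
V0=93.6847

Risk-neutral probability p* = (R−d)/(u−d) = (1.16−0.84)/(1.38−0.84) = 0.5926.
Terminal payoffs: V(2,0)=103.9900, V(2,1)=209.2000, V(2,2)=22.1800
(1,0): S=89.0400. Δ = (V_up−V_dn)/(S_up−S_dn) = (209.2000−103.9900)/(122.8752−74.7936) = 2.1882. V = [p*·209.2000 + (1−p*)·103.9900]/1.16 = 143.3937. B = V − Δ·S = -51.4397.
(1,1): S=146.2800. Δ = (V_up−V_dn)/(S_up−S_dn) = (22.1800−209.2000)/(201.8664−122.8752) = -2.3676. V = [p*·22.1800 + (1−p*)·209.2000]/1.16 = 84.8046. B = V − Δ·S = 431.1379.
(0,0): S=106.0000. Δ = (V_up−V_dn)/(S_up−S_dn) = (84.8046−143.3937)/(146.2800−89.0400) = -1.0236. V = [p*·84.8046 + (1−p*)·143.3937]/1.16 = 93.6847. B = V − Δ·S = 202.1830.
Check: Δ(0,0)·S0 + B(0,0) = 93.6847 = V0.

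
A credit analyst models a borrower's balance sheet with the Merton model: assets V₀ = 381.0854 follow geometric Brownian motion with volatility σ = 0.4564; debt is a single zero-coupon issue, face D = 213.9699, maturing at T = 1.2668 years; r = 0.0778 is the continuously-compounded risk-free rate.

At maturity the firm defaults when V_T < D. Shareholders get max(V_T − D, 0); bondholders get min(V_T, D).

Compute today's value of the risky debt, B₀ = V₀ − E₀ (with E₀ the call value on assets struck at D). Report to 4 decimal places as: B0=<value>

B0=187.8758

Work the structural quantities from V₀ = 381.0854 against face 213.9699:
d₁ = [ln(V₀/D) + (r + σ²/2)T] / (σ√T)
   = [ln(381.0854/213.9699) + (0.0778 + 0.5·0.4564²)·1.2668] / (0.4564·√1.2668)
   = [0.577188 + 0.230495] / 0.513688 = 1.572321
d₂ = d₁ − σ√T = 1.572321 − 0.513688 = 1.058633
N(d₁) = 0.942062,  N(d₂) = 0.855117,  e^(−rT) = 0.906144
E₀ = V₀·N(d₁) − D·e^(−rT)·N(d₂)
   = 381.0854·0.942062 − 213.9699·0.906144·0.855117 = 193.209622
B₀ = V₀ − E₀ = 381.0854 − 193.209622 = 187.875778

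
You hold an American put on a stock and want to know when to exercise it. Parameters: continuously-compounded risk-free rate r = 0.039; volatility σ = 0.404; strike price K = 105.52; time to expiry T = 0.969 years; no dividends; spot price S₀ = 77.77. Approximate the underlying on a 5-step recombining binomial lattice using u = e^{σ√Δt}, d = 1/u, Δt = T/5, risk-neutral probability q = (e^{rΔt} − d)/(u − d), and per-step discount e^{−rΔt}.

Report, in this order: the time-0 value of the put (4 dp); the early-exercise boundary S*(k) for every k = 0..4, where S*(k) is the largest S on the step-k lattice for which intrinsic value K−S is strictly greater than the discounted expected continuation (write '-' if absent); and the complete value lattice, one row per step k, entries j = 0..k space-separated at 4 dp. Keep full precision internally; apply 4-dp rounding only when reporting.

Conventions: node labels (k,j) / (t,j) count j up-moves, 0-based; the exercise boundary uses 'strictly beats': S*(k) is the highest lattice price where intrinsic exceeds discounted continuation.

price = 30.5755
boundary = - 65.0987 54.4919 65.0987 77.7700
tree:
30.5755
40.4213 20.2610
51.0281 29.2719 10.6983
59.9067 40.4213 17.5066 3.3997
67.3386 51.0281 27.7500 6.5481 0.0000
73.5596 59.9067 40.4213 12.6122 0.0000 0.0000

Δt=0.19380, u=1.19465, d=0.83707, q=0.47687, disc=e^(-rΔt)=0.99247
k=5 terminal: V=max(K-S,0) → 73.5596 59.9067 40.4213 12.6122 0.0000 0.0000
k=4: j=0 S=38.1814 intr=67.3386 cont=66.5441 V=67.3386[EX]; j=1 S=54.4919 intr=51.0281 cont=50.2336 V=51.0281[EX]; j=2 S=77.7700 intr=27.7500 cont=26.9555 V=27.7500[EX]; j=3 S=110.9921 intr=0.0000 cont=6.5481 V=6.5481[hold]; j=4 S=158.4062 intr=0.0000 cont=0.0000 V=0.0000[hold]  S*(4)=77.7700
k=3: j=0 S=45.6133 intr=59.9067 cont=59.1121 V=59.9067[EX]; j=1 S=65.0987 intr=40.4213 cont=39.6268 V=40.4213[EX]; j=2 S=92.9078 intr=12.6122 cont=17.5066 V=17.5066[hold]; j=3 S=132.5966 intr=0.0000 cont=3.3997 V=3.3997[hold]  S*(3)=65.0987
k=2: j=0 S=54.4919 intr=51.0281 cont=50.2336 V=51.0281[EX]; j=1 S=77.7700 intr=27.7500 cont=29.2719 V=29.2719[hold]; j=2 S=110.9921 intr=0.0000 cont=10.6983 V=10.6983[hold]  S*(2)=54.4919
k=1: j=0 S=65.0987 intr=40.4213 cont=40.3471 V=40.4213[EX]; j=1 S=92.9078 intr=12.6122 cont=20.2610 V=20.2610[hold]  S*(1)=65.0987
k=0: j=0 S=77.7700 intr=27.7500 cont=30.5755 V=30.5755[hold]  S*(0)=-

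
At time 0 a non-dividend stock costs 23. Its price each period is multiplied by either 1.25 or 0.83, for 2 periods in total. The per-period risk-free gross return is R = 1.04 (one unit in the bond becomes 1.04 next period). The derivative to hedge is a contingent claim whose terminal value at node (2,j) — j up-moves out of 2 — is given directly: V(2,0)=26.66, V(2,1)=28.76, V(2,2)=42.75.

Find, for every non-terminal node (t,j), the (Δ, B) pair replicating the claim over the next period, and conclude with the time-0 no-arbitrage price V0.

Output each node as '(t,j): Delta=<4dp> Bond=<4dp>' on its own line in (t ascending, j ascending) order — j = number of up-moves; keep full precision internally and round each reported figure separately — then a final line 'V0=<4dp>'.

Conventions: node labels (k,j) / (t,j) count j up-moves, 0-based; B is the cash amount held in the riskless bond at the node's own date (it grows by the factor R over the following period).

No-arbitrage ⇒ martingale measure with p* = (R−d)/(u−d) = 0.5000.
Expiry values: V(2,0)=26.6600, V(2,1)=28.7600, V(2,2)=42.7500
  t=1,j=0: stock 19.0900 → up 23.8625 (V=28.7600), down 15.8447 (V=26.6600). Price 26.6442; hedge Δ=0.2619, bond B=21.6442.
  t=1,j=1: stock 28.7500 → up 35.9375 (V=42.7500), down 23.8625 (V=28.7600). Price 34.3798; hedge Δ=1.1586, bond B=1.0703.
  t=0,j=0: stock 23.0000 → up 28.7500 (V=34.3798), down 19.0900 (V=26.6442). Price 29.3385; hedge Δ=0.8008, bond B=10.9204.
Check: Δ(0,0)·S0 + B(0,0) = 29.3385 = V0.

(0,0): Delta=0.8008 Bond=10.9204
(1,0): Delta=0.2619 Bond=21.6442
(1,1): Delta=1.1586 Bond=1.0703
V0=29.3385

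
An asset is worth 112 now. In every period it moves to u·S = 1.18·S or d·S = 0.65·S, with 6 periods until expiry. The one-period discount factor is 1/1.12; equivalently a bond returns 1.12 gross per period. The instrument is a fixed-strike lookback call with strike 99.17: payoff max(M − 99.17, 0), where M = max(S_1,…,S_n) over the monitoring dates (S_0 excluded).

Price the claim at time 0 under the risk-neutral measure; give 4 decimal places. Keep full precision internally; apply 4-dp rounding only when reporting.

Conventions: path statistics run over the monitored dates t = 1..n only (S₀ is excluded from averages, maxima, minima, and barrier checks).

With p* = (R−d)/(u−d) = 0.8868, sum probability × payoff across the paths and divide by R^6.
Enumerate all 2^6 = 64 price paths (U = up ×1.18, D = down ×0.65); each path with k up-moves has probability p*^k·(1−p*)^(6−k).
DDDDDD: M=72.8000, payoff=0.0000, prob=0.000002
UDDDDD: M=132.1600, payoff=32.9900, prob=0.000016
DUDDDD: M=85.9040, payoff=0.0000, prob=0.000016
UUDDDD: M=155.9488, payoff=56.7788, prob=0.000129
DDUDDD: M=72.8000, payoff=0.0000, prob=0.000016
UDUDDD: M=132.1600, payoff=32.9900, prob=0.000129
DUUDDD: M=101.3667, payoff=2.1967, prob=0.000129
UUUDDD: M=184.0196, payoff=84.8496, prob=0.001012
DDDUDD: M=72.8000, payoff=0.0000, prob=0.000016
UDDUDD: M=132.1600, payoff=32.9900, prob=0.000129
DUDUDD: M=85.9040, payoff=0.0000, prob=0.000129
UUDUDD: M=155.9488, payoff=56.7788, prob=0.001012
DDUUDD: M=72.8000, payoff=0.0000, prob=0.000129
UDUUDD: M=132.1600, payoff=32.9900, prob=0.001012
DUUUDD: M=119.6127, payoff=20.4427, prob=0.001012
UUUUDD: M=217.1431, payoff=117.9731, prob=0.007926
DDDDUD: M=72.8000, payoff=0.0000, prob=0.000016
UDDDUD: M=132.1600, payoff=32.9900, prob=0.000129
DUDDUD: M=85.9040, payoff=0.0000, prob=0.000129
UUDDUD: M=155.9488, payoff=56.7788, prob=0.001012
DDUDUD: M=72.8000, payoff=0.0000, prob=0.000129
UDUDUD: M=132.1600, payoff=32.9900, prob=0.001012
DUUDUD: M=101.3667, payoff=2.1967, prob=0.001012
UUUDUD: M=184.0196, payoff=84.8496, prob=0.007926
DDDUUD: M=72.8000, payoff=0.0000, prob=0.000129
UDDUUD: M=132.1600, payoff=32.9900, prob=0.001012
DUDUUD: M=85.9040, payoff=0.0000, prob=0.001012
UUDUUD: M=155.9488, payoff=56.7788, prob=0.007926
DDUUUD: M=77.7483, payoff=0.0000, prob=0.001012
UDUUUD: M=141.1430, payoff=41.9730, prob=0.007926
DUUUUD: M=141.1430, payoff=41.9730, prob=0.007926
UUUUUD: M=256.2289, payoff=157.0589, prob=0.062085
DDDDDU: M=72.8000, payoff=0.0000, prob=0.000016
UDDDDU: M=132.1600, payoff=32.9900, prob=0.000129
DUDDDU: M=85.9040, payoff=0.0000, prob=0.000129
UUDDDU: M=155.9488, payoff=56.7788, prob=0.001012
DDUDDU: M=72.8000, payoff=0.0000, prob=0.000129
UDUDDU: M=132.1600, payoff=32.9900, prob=0.001012
DUUDDU: M=101.3667, payoff=2.1967, prob=0.001012
UUUDDU: M=184.0196, payoff=84.8496, prob=0.007926
DDDUDU: M=72.8000, payoff=0.0000, prob=0.000129
UDDUDU: M=132.1600, payoff=32.9900, prob=0.001012
DUDUDU: M=85.9040, payoff=0.0000, prob=0.001012
UUDUDU: M=155.9488, payoff=56.7788, prob=0.007926
DDUUDU: M=72.8000, payoff=0.0000, prob=0.001012
UDUUDU: M=132.1600, payoff=32.9900, prob=0.007926
DUUUDU: M=119.6127, payoff=20.4427, prob=0.007926
UUUUDU: M=217.1431, payoff=117.9731, prob=0.062085
DDDDUU: M=72.8000, payoff=0.0000, prob=0.000129
UDDDUU: M=132.1600, payoff=32.9900, prob=0.001012
DUDDUU: M=85.9040, payoff=0.0000, prob=0.001012
UUDDUU: M=155.9488, payoff=56.7788, prob=0.007926
DDUDUU: M=72.8000, payoff=0.0000, prob=0.001012
UDUDUU: M=132.1600, payoff=32.9900, prob=0.007926
DUUDUU: M=101.3667, payoff=2.1967, prob=0.007926
UUUDUU: M=184.0196, payoff=84.8496, prob=0.062085
DDDUUU: M=72.8000, payoff=0.0000, prob=0.001012
UDDUUU: M=132.1600, payoff=32.9900, prob=0.007926
DUDUUU: M=91.7430, payoff=0.0000, prob=0.007926
UUDUUU: M=166.5488, payoff=67.3788, prob=0.062085
DDUUUU: M=91.7430, payoff=0.0000, prob=0.007926
UDUUUU: M=166.5488, payoff=67.3788, prob=0.062085
DUUUUU: M=166.5488, payoff=67.3788, prob=0.062085
UUUUUU: M=302.3501, payoff=203.1801, prob=0.486331
Price = Σ prob·payoff / R^6 = 139.473557 / 1.973823 = 70.6616

price = 70.6616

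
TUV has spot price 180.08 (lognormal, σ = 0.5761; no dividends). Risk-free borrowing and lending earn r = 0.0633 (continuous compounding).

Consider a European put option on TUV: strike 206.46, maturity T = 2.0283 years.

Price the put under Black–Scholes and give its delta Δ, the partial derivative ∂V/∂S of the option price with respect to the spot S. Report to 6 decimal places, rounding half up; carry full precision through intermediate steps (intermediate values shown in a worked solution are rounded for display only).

σ√T = 0.5761·√2.0283 = 0.820472
d₁ = (ln(S/K) + (r+σ²/2)T) / (σ√T) = (ln(180.08/206.46) + (0.0633+0.5761²/2)·2.0283) / 0.820472 = (-0.136705 + 0.464979) / 0.820472 = 0.400103
d₂ = d₁ − σ√T = 0.400103 − 0.820472 = -0.420370
e^{−rT} = 0.879509
N(−d₁) = 0.344540,  N(−d₂) = 0.662892
Put price V = K·e^{−rT}·N(−d₂) − S·N(−d₁) = 120.370255 − 62.044830 = 58.325425
Δ = −N(−d₁) = -0.344540

price = 58.325425
Δ = -0.344540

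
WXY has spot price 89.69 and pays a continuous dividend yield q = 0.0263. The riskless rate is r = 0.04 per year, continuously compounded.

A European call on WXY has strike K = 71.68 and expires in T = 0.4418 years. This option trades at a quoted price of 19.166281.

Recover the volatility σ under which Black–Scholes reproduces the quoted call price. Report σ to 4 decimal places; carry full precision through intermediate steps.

sigma = 0.2972

At σ = 0.2972 the Black–Scholes value reproduces the quote:
σ√T = 0.2972·√0.4418 = 0.197543
d₁ = (ln(S/K) + (r−q+σ²/2)T) / (σ√T) = (ln(89.69/71.68) + (0.04−0.0263+0.2972²/2)·0.4418) / 0.197543 = (0.224148 + 0.025564) / 0.197543 = 1.264088
d₂ = d₁ − σ√T = 1.264088 − 0.197543 = 1.066545
e^{−rT} = 0.982483
e^{−qT} = 0.988448
N(d₁) = 0.896901,  N(d₂) = 0.856911
V = S·e^{−qT}·N(d₁) − K·e^{−rT}·N(d₂) = 79.513749 − 60.347468 = 19.166281 (the quoted price), and the Black–Scholes price is strictly increasing in σ, so σ is unique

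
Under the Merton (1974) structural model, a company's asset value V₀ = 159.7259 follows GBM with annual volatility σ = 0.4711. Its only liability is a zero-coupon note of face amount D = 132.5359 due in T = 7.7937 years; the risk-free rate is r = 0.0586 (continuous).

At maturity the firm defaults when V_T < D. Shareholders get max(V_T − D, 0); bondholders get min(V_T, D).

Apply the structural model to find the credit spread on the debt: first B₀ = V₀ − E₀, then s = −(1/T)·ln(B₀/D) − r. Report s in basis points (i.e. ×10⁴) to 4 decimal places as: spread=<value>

spread=509.2919

Equity is a call on the firm's assets struck at D = 132.5359:
d₁ = [ln(V₀/D) + (r + σ²/2)T] / (σ√T)
   = [ln(159.7259/132.5359) + (0.0586 + 0.5·0.4711²)·7.7937] / (0.4711·√7.7937)
   = [0.186606 + 1.321559] / 1.315179 = 1.146737
d₂ = d₁ − σ√T = 1.146737 − 1.315179 = -0.168442
N(d₁) = 0.874255,  N(d₂) = 0.433118,  e^(−rT) = 0.633363
E₀ = V₀·N(d₁) − D·e^(−rT)·N(d₂)
   = 159.7259·0.874255 − 132.5359·0.633363·0.433118 = 103.283770
B₀ = V₀ − E₀ = 159.7259 − 103.283770 = 56.442130
spread = −(1/T)·ln(B₀/D) − r = −(1/7.7937)·ln(56.442130/132.5359) − 0.0586 = 0.05092919
in basis points: 0.05092919 × 10⁴ = 509.2919 bp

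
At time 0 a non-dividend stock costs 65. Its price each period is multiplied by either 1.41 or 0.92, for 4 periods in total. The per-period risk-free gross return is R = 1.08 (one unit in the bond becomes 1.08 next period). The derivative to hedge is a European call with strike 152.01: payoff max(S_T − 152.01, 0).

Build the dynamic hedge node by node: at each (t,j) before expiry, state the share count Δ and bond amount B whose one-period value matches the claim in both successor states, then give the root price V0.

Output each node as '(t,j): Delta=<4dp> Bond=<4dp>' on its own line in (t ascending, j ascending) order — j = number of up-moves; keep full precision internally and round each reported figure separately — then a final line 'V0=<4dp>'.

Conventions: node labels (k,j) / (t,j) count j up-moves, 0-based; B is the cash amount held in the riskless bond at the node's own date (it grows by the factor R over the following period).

(0,0): Delta=0.1614 Bond=-8.5345
(1,0): Delta=0.0487 Bond=-2.4827
(1,1): Delta=0.3129 Bond=-23.1072
(2,0): Delta=0.0000 Bond=0.0000
(2,1): Delta=0.1143 Bond=-8.2115
(2,2): Delta=0.5802 Bond=-59.4910
(3,0): Delta=0.0000 Bond=0.0000
(3,1): Delta=0.0000 Bond=0.0000
(3,2): Delta=0.2682 Bond=-27.1595
(3,3): Delta=1.0000 Bond=-140.7500
V0=1.9536

Risk-neutral probability p* = (R−d)/(u−d) = (1.08−0.92)/(1.41−0.92) = 0.3265.
Payoffs at expiry: V(4,0)=0.0000, V(4,1)=0.0000, V(4,2)=0.0000, V(4,3)=15.6226, V(4,4)=104.9052
(3,0): S=50.6147. Δ = (V_up−V_dn)/(S_up−S_dn) = (0.0000−0.0000)/(71.3668−46.5655) = 0.0000. V = [p*·0.0000 + (1−p*)·0.0000]/1.08 = 0.0000. B = V − Δ·S = 0.0000.
(3,1): S=77.5726. Δ = (V_up−V_dn)/(S_up−S_dn) = (0.0000−0.0000)/(109.3773−71.3668) = 0.0000. V = [p*·0.0000 + (1−p*)·0.0000]/1.08 = 0.0000. B = V − Δ·S = 0.0000.
(3,2): S=118.8884. Δ = (V_up−V_dn)/(S_up−S_dn) = (15.6226−0.0000)/(167.6326−109.3773) = 0.2682. V = [p*·15.6226 + (1−p*)·0.0000]/1.08 = 4.7234. B = V − Δ·S = -27.1595.
(3,3): S=182.2094. Δ = (V_up−V_dn)/(S_up−S_dn) = (104.9052−15.6226)/(256.9152−167.6326) = 1.0000. V = [p*·104.9052 + (1−p*)·15.6226]/1.08 = 41.4594. B = V − Δ·S = -140.7500.
(2,0): S=55.0160. Δ = (V_up−V_dn)/(S_up−S_dn) = (0.0000−0.0000)/(77.5726−50.6147) = 0.0000. V = [p*·0.0000 + (1−p*)·0.0000]/1.08 = 0.0000. B = V − Δ·S = 0.0000.
(2,1): S=84.3180. Δ = (V_up−V_dn)/(S_up−S_dn) = (4.7234−0.0000)/(118.8884−77.5726) = 0.1143. V = [p*·4.7234 + (1−p*)·0.0000]/1.08 = 1.4281. B = V − Δ·S = -8.2115.
(2,2): S=129.2265. Δ = (V_up−V_dn)/(S_up−S_dn) = (41.4594−4.7234)/(182.2094−118.8884) = 0.5802. V = [p*·41.4594 + (1−p*)·4.7234]/1.08 = 15.4804. B = V − Δ·S = -59.4910.
(1,0): S=59.8000. Δ = (V_up−V_dn)/(S_up−S_dn) = (1.4281−0.0000)/(84.3180−55.0160) = 0.0487. V = [p*·1.4281 + (1−p*)·0.0000]/1.08 = 0.4318. B = V − Δ·S = -2.4827.
(1,1): S=91.6500. Δ = (V_up−V_dn)/(S_up−S_dn) = (15.4804−1.4281)/(129.2265−84.3180) = 0.3129. V = [p*·15.4804 + (1−p*)·1.4281]/1.08 = 5.5709. B = V − Δ·S = -23.1072.
(0,0): S=65.0000. Δ = (V_up−V_dn)/(S_up−S_dn) = (5.5709−0.4318)/(91.6500−59.8000) = 0.1614. V = [p*·5.5709 + (1−p*)·0.4318]/1.08 = 1.9536. B = V − Δ·S = -8.5345.
As a check, the time-0 holding Δ(0,0)·S0 + B(0,0) comes to 1.9536 — exactly V0.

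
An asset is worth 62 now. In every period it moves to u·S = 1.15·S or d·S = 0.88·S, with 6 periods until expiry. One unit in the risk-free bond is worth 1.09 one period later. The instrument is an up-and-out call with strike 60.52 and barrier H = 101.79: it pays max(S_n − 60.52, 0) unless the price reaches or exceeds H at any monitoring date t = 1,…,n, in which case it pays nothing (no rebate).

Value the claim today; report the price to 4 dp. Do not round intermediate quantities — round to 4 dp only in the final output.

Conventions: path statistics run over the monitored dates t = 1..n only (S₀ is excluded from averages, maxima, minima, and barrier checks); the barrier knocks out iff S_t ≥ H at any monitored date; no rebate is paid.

Under the martingale measure an up-move has probability p* = 0.7778; value the claim as the probability-weighted average of per-path payoffs, discounted 6 periods at R = 1.09.
Enumerate all 2^6 = 64 price paths (U = up ×1.15, D = down ×0.88); each path with k up-moves has probability p*^k·(1−p*)^(6−k).
DDDDDD: M=54.5600, payoff=0.0000, prob=0.000120
UDDDDD: M=71.3000, payoff=0.0000, prob=0.000421
DUDDDD: M=62.7440, payoff=0.0000, prob=0.000421
UUDDDD: M=81.9950, payoff=0.0000, prob=0.001475
DDUDDD: M=55.2147, payoff=0.0000, prob=0.000421
UDUDDD: M=72.1556, payoff=0.0000, prob=0.001475
DUUDDD: M=72.1556, payoff=0.0000, prob=0.001475
UUUDDD: M=94.2943, payoff=3.7389, prob=0.005163
DDDUDD: M=54.5600, payoff=0.0000, prob=0.000421
UDDUDD: M=71.3000, payoff=0.0000, prob=0.001475
DUDUDD: M=63.4969, payoff=0.0000, prob=0.001475
UUDUDD: M=82.9789, payoff=3.7389, prob=0.005163
DDUUDD: M=63.4969, payoff=0.0000, prob=0.001475
UDUUDD: M=82.9789, payoff=3.7389, prob=0.005163
DUUUDD: M=82.9789, payoff=3.7389, prob=0.005163
UUUUDD: M=108.4384, payoff=0.0000, prob=0.018072
DDDDUD: M=54.5600, payoff=0.0000, prob=0.000421
UDDDUD: M=71.3000, payoff=0.0000, prob=0.001475
DUDDUD: M=62.7440, payoff=0.0000, prob=0.001475
UUDDUD: M=81.9950, payoff=3.7389, prob=0.005163
DDUDUD: M=55.8773, payoff=0.0000, prob=0.001475
UDUDUD: M=73.0215, payoff=3.7389, prob=0.005163
DUUDUD: M=73.0215, payoff=3.7389, prob=0.005163
UUUDUD: M=95.4258, payoff=23.4547, prob=0.018072
DDDUUD: M=55.8773, payoff=0.0000, prob=0.001475
UDDUUD: M=73.0215, payoff=3.7389, prob=0.005163
DUDUUD: M=73.0215, payoff=3.7389, prob=0.005163
UUDUUD: M=95.4258, payoff=23.4547, prob=0.018072
DDUUUD: M=73.0215, payoff=3.7389, prob=0.005163
UDUUUD: M=95.4258, payoff=23.4547, prob=0.018072
DUUUUD: M=95.4258, payoff=23.4547, prob=0.018072
UUUUUD: M=124.7041, payoff=0.0000, prob=0.063251
DDDDDU: M=54.5600, payoff=0.0000, prob=0.000421
UDDDDU: M=71.3000, payoff=0.0000, prob=0.001475
DUDDDU: M=62.7440, payoff=0.0000, prob=0.001475
UUDDDU: M=81.9950, payoff=3.7389, prob=0.005163
DDUDDU: M=55.2147, payoff=0.0000, prob=0.001475
UDUDDU: M=72.1556, payoff=3.7389, prob=0.005163
DUUDDU: M=72.1556, payoff=3.7389, prob=0.005163
UUUDDU: M=94.2943, payoff=23.4547, prob=0.018072
DDDUDU: M=54.5600, payoff=0.0000, prob=0.001475
UDDUDU: M=71.3000, payoff=3.7389, prob=0.005163
DUDUDU: M=64.2589, payoff=3.7389, prob=0.005163
UUDUDU: M=83.9747, payoff=23.4547, prob=0.018072
DDUUDU: M=64.2589, payoff=3.7389, prob=0.005163
UDUUDU: M=83.9747, payoff=23.4547, prob=0.018072
DUUUDU: M=83.9747, payoff=23.4547, prob=0.018072
UUUUDU: M=109.7396, payoff=0.0000, prob=0.063251
DDDDUU: M=54.5600, payoff=0.0000, prob=0.001475
UDDDUU: M=71.3000, payoff=3.7389, prob=0.005163
DUDDUU: M=64.2589, payoff=3.7389, prob=0.005163
UUDDUU: M=83.9747, payoff=23.4547, prob=0.018072
DDUDUU: M=64.2589, payoff=3.7389, prob=0.005163
UDUDUU: M=83.9747, payoff=23.4547, prob=0.018072
DUUDUU: M=83.9747, payoff=23.4547, prob=0.018072
UUUDUU: M=109.7396, payoff=0.0000, prob=0.063251
DDDUUU: M=64.2589, payoff=3.7389, prob=0.005163
UDDUUU: M=83.9747, payoff=23.4547, prob=0.018072
DUDUUU: M=83.9747, payoff=23.4547, prob=0.018072
UUDUUU: M=109.7396, payoff=0.0000, prob=0.063251
DDUUUU: M=83.9747, payoff=23.4547, prob=0.018072
UDUUUU: M=109.7396, payoff=0.0000, prob=0.063251
DUUUUU: M=109.7396, payoff=0.0000, prob=0.063251
UUUUUU: M=143.4098, payoff=0.0000, prob=0.221377
Price = Σ prob·payoff / R^6 = 6.320201 / 1.677100 = 3.7685

price = 3.7685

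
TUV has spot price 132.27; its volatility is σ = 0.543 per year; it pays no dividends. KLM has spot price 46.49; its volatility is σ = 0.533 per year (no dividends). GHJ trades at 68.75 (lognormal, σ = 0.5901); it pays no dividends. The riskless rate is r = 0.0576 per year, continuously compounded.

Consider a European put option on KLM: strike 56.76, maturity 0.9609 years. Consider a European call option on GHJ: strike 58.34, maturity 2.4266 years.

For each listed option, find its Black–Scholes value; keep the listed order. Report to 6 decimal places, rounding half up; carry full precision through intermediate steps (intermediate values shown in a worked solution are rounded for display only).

[KLM put K=56.76]
σ√T = 0.533·√0.9609 = 0.522476
d₁ = (ln(S/K) + (r+σ²/2)T) / (σ√T) = (ln(46.49/56.76) + (0.0576+0.533²/2)·0.9609) / 0.522476 = (-0.199595 + 0.191838) / 0.522476 = -0.014845
d₂ = d₁ − σ√T = -0.014845 − 0.522476 = -0.537321
e^{−rT} = 0.946156
N(−d₁) = 0.505922,  N(−d₂) = 0.704477
price = K·e^{−rT}·N(−d₂) − S·N(−d₁) = 37.833105 − 23.520320 = 14.312786
[GHJ call K=58.34]
σ√T = 0.5901·√2.4266 = 0.919231
d₁ = (ln(S/K) + (r+σ²/2)T) / (σ√T) = (ln(68.75/58.34) + (0.0576+0.5901²/2)·2.4266) / 0.919231 = (0.164189 + 0.562265) / 0.919231 = 0.790284
d₂ = d₁ − σ√T = 0.790284 − 0.919231 = -0.128947
e^{−rT} = 0.869556
N(d₁) = 0.785319,  N(d₂) = 0.448700
price = S·N(d₁) − K·e^{−rT}·N(d₂) = 53.990688 − 22.762506 = 31.228183

price(KLM put K=56.76) = 14.312786
price(GHJ call K=58.34) = 31.228183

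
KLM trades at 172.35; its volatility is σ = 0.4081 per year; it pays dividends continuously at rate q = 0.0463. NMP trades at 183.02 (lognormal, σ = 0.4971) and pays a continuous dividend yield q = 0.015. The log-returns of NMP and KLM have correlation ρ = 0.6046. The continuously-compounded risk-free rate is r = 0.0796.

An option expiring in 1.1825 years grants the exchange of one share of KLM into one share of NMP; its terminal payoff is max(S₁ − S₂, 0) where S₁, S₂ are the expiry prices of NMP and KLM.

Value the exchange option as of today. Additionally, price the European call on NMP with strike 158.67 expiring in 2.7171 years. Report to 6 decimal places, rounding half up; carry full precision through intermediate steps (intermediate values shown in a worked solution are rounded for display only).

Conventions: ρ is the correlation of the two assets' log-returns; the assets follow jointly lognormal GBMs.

exchange price = 39.291329
price(NMP call K=158.67) = 75.569658

σ_eff = √(σ₁² + σ₂² − 2ρσ₁σ₂) = √(0.4971² + 0.4081² − 2·0.6046·0.4971·0.4081) = 0.410302
d₁ = (ln(S₁/S₂) + (q₂ − q₁ + σ_eff²/2)T) / (σ_eff√T) = (ln(183.02/172.35) + (0.0463 − 0.015 + 0.084174)·1.1825) / 0.446174 = 0.440671
d₂ = d₁ − σ_eff√T = 0.440671 − 0.446174 = -0.005503
N(d₁) = 0.670274,  N(d₂) = 0.497805
V = S₁·e^{−q₁T}·N(d₁) − S₂·e^{−q₂T}·N(d₂) = 120.516892 − 81.225563 = 39.291329
[vanilla: NMP call K=158.67]
σ√T = 0.4971·√2.7171 = 0.819401
d₁ = (ln(S/K) + (r−q+σ²/2)T) / (σ√T) = (ln(183.02/158.67) + (0.0796−0.015+0.4971²/2)·2.7171) / 0.819401 = (0.142769 + 0.511234) / 0.819401 = 0.798147
d₂ = d₁ − σ√T = 0.798147 − 0.819401 = -0.021254
e^{−rT} = 0.805509
e^{−qT} = 0.960063
N(d₁) = 0.787607,  N(d₂) = 0.491521
price = S·e^{−qT}·N(d₁) − K·e^{−rT}·N(d₂) = 138.391059 − 62.821401 = 75.569658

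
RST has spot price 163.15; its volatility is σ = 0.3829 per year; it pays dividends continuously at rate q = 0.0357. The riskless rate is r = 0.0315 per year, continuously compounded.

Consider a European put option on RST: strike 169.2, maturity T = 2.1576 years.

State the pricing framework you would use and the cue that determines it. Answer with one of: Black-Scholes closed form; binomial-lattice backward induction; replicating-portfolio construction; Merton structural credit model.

framework: Black-Scholes closed form

Key observation: the strike-169.2 put on RST is European-exercise on a continuously-modelled lognormal underlying, so its value is a single closed-form evaluation.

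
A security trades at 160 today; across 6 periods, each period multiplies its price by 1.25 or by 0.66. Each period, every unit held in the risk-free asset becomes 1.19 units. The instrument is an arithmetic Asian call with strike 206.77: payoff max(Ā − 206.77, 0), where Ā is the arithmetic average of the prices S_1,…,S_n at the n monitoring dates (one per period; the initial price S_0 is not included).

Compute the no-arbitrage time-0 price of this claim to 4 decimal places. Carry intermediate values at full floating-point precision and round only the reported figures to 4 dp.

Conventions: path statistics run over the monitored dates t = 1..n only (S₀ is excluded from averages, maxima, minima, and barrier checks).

price = 37.4268

With p* = (R−d)/(u−d) = 0.8983, sum probability × payoff across the paths and divide by R^6.
Enumerate all 2^6 = 64 price paths (U = up ×1.25, D = down ×0.66); each path with k up-moves has probability p*^k·(1−p*)^(6−k).
DDDDDD: Ā=47.4861, payoff=0.0000, prob=0.000001
UDDDDD: Ā=89.9359, payoff=0.0000, prob=0.000010
DUDDDD: Ā=74.2026, payoff=0.0000, prob=0.000010
UUDDDD: Ā=140.5351, payoff=0.0000, prob=0.000086
DDUDDD: Ā=63.8186, payoff=0.0000, prob=0.000010
UDUDDD: Ā=120.8685, payoff=0.0000, prob=0.000086
DUUDDD: Ā=105.1351, payoff=0.0000, prob=0.000086
UUUDDD: Ā=199.1196, payoff=0.0000, prob=0.000762
DDDUDD: Ā=56.9651, payoff=0.0000, prob=0.000010
UDDUDD: Ā=107.8885, payoff=0.0000, prob=0.000086
DUDUDD: Ā=92.1551, payoff=0.0000, prob=0.000086
UUDUDD: Ā=174.5362, payoff=0.0000, prob=0.000762
DDUUDD: Ā=81.7711, payoff=0.0000, prob=0.000086
UDUUDD: Ā=154.8696, payoff=0.0000, prob=0.000762
DUUUDD: Ā=139.1362, payoff=0.0000, prob=0.000762
UUUUDD: Ā=263.5156, payoff=56.7456, prob=0.006734
DDDDUD: Ā=52.4418, payoff=0.0000, prob=0.000010
UDDDUD: Ā=99.3217, payoff=0.0000, prob=0.000086
DUDDUD: Ā=83.5883, payoff=0.0000, prob=0.000086
UUDDUD: Ā=158.3113, payoff=0.0000, prob=0.000762
DDUDUD: Ā=73.2043, payoff=0.0000, prob=0.000086
UDUDUD: Ā=138.6446, payoff=0.0000, prob=0.000762
DUUDUD: Ā=122.9112, payoff=0.0000, prob=0.000762
UUUDUD: Ā=232.7865, payoff=26.0165, prob=0.006734
DDDUUD: Ā=66.3509, payoff=0.0000, prob=0.000086
UDDUUD: Ā=125.6646, payoff=0.0000, prob=0.000762
DUDUUD: Ā=109.9313, payoff=0.0000, prob=0.000762
UUDUUD: Ā=208.2031, payoff=1.4331, prob=0.006734
DDUUUD: Ā=99.5473, payoff=0.0000, prob=0.000762
UDUUUD: Ā=188.5365, payoff=0.0000, prob=0.006734
DUUUUD: Ā=172.8031, payoff=0.0000, prob=0.006734
UUUUUD: Ā=327.2786, payoff=120.5086, prob=0.059487
DDDDDU: Ā=49.4565, payoff=0.0000, prob=0.000010
UDDDDU: Ā=93.6676, payoff=0.0000, prob=0.000086
DUDDDU: Ā=77.9343, payoff=0.0000, prob=0.000086
UUDDDU: Ā=147.6027, payoff=0.0000, prob=0.000762
DDUDDU: Ā=67.5503, payoff=0.0000, prob=0.000086
UDUDDU: Ā=127.9361, payoff=0.0000, prob=0.000762
DUUDDU: Ā=112.2027, payoff=0.0000, prob=0.000762
UUUDDU: Ā=212.5052, payoff=5.7352, prob=0.006734
DDDUDU: Ā=60.6968, payoff=0.0000, prob=0.000086
UDDUDU: Ā=114.9561, payoff=0.0000, prob=0.000762
DUDUDU: Ā=99.2228, payoff=0.0000, prob=0.000762
UUDUDU: Ā=187.9219, payoff=0.0000, prob=0.006734
DDUUDU: Ā=88.8388, payoff=0.0000, prob=0.000762
UDUUDU: Ā=168.2552, payoff=0.0000, prob=0.006734
DUUUDU: Ā=152.5219, payoff=0.0000, prob=0.006734
UUUUDU: Ā=288.8672, payoff=82.0972, prob=0.059487
DDDDUU: Ā=56.1735, payoff=0.0000, prob=0.000086
UDDDUU: Ā=106.3893, payoff=0.0000, prob=0.000762
DUDDUU: Ā=90.6560, payoff=0.0000, prob=0.000762
UUDDUU: Ā=171.6969, payoff=0.0000, prob=0.006734
DDUDUU: Ā=80.2720, payoff=0.0000, prob=0.000762
UDUDUU: Ā=152.0302, payoff=0.0000, prob=0.006734
DUUDUU: Ā=136.2969, payoff=0.0000, prob=0.006734
UUUDUU: Ā=258.1380, payoff=51.3680, prob=0.059487
DDDUUU: Ā=73.4185, payoff=0.0000, prob=0.000762
UDDUUU: Ā=139.0502, payoff=0.0000, prob=0.006734
DUDUUU: Ā=123.3169, payoff=0.0000, prob=0.006734
UUDUUU: Ā=233.5547, payoff=26.7847, prob=0.059487
DDUUUU: Ā=112.9329, payoff=0.0000, prob=0.006734
UDUUUU: Ā=213.8880, payoff=7.1180, prob=0.059487
DUUUUU: Ā=198.1547, payoff=0.0000, prob=0.059487
UUUUUU: Ā=375.2930, payoff=168.5230, prob=0.525464
Price = Σ prob·payoff / R^6 = 106.283184 / 2.839761 = 37.4268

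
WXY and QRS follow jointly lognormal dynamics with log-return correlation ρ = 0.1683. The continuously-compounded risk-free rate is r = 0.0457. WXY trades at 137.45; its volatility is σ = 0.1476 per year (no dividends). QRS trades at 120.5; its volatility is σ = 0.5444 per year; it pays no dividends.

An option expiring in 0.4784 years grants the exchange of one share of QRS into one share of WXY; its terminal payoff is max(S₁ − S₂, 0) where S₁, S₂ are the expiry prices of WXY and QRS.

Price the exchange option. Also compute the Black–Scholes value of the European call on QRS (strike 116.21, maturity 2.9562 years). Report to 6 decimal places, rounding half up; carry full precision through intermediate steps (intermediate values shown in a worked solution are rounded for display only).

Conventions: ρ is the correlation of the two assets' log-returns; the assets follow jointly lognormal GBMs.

σ_eff = √(σ₁² + σ₂² − 2ρσ₁σ₂) = √(0.1476² + 0.5444² − 2·0.1683·0.1476·0.5444) = 0.539546
d₁ = (ln(S₁/S₂) + (q₂ − q₁ + σ_eff²/2)T) / (σ_eff√T) = (ln(137.45/120.5) + (0.0 − 0.0 + 0.145555)·0.4784) / 0.373185 = 0.539261
d₂ = d₁ − σ_eff√T = 0.539261 − 0.373185 = 0.166076
N(d₁) = 0.705146,  N(d₂) = 0.565951
V = S₁·e^{−q₁T}·N(d₁) − S₂·e^{−q₂T}·N(d₂) = 96.922384 − 68.197126 = 28.725258
[vanilla: QRS call K=116.21]
σ√T = 0.5444·√2.9562 = 0.936020
d₁ = (ln(S/K) + (r+σ²/2)T) / (σ√T) = (ln(120.5/116.21) + (0.0457+0.5444²/2)·2.9562) / 0.936020 = (0.036251 + 0.573165) / 0.936020 = 0.651071
d₂ = d₁ − σ√T = 0.651071 − 0.936020 = -0.284948
e^{−rT} = 0.873630
N(d₁) = 0.742500,  N(d₂) = 0.387842
price = S·N(d₁) − K·e^{−rT}·N(d₂) = 89.471226 − 39.375466 = 50.095760

exchange price = 28.725258
price(QRS call K=116.21) = 50.095760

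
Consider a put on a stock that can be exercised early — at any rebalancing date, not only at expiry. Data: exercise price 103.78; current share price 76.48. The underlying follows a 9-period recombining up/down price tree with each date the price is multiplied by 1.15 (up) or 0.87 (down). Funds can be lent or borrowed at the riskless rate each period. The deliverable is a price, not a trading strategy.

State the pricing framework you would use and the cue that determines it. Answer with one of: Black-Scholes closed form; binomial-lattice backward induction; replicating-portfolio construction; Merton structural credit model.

framework: binomial-lattice backward induction

Key observation: the exercise right at every one of the 9 steps is what matters: each node needs max(103.78 − S, continuation), which only the stepwise tree valuation starting from spot 76.48 delivers.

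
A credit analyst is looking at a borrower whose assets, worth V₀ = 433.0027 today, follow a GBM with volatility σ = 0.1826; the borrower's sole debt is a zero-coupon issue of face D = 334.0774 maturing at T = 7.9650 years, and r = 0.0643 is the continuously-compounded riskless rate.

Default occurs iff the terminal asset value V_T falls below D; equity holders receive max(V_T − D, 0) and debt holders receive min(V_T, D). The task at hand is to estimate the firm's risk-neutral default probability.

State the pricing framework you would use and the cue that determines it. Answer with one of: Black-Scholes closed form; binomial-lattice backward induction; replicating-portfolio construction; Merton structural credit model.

framework: Merton structural credit model

Key observation: the question is about default risk generated by asset-value dynamics against a debt face of 334.0774 — the structural framework prices exactly that.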